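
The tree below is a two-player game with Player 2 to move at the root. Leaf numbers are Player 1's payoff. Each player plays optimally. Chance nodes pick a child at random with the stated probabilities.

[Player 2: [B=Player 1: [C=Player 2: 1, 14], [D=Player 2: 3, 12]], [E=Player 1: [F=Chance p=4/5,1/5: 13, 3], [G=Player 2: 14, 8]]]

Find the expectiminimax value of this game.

3

C (Player 2): min(1, 14) = 1
D (Player 2): min(3, 12) = 3
B (Player 1): max(1, 3) = 3
F (Chance): 4/5·13 + 1/5·3 = 11
G (Player 2): min(14, 8) = 8
E (Player 1): max(11, 8) = 11
Root (Player 2): min(3, 11) = 3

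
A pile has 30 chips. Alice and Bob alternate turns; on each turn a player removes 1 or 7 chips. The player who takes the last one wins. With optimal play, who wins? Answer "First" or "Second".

Second

Mark each pile size as W (mover wins) or L (mover loses):
i:   0  1  2  3  4  5  6  7  8  9 10 11 12 13 14 15 16 17 18 19 20 21 22 23 24 25 26 27 28 29 30
     L  W  L  W  L  W  L  W  L  W  L  W  L  W  L  W  L  W  L  W  L  W  L  W  L  W  L  W  L  W  L
Position 30 is L, so the second player wins.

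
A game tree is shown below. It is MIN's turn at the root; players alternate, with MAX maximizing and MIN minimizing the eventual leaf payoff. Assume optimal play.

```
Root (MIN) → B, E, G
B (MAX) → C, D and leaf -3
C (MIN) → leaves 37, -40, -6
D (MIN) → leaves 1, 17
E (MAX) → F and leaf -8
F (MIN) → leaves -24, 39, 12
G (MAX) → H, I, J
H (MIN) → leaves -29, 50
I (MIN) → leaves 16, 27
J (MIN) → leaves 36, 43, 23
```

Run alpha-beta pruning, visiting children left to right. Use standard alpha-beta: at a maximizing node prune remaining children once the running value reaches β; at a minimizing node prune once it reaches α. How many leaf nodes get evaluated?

14

C [α=-∞,β=+∞]: v=-40
D [α=-40,β=+∞]: v=1
B [α=-∞,β=+∞]: v=1
F [α=-∞,β=1]: v=-24
E [α=-∞,β=1]: v=-8
H [α=-∞,β=-8]: v=-29
I [α=-29,β=-8]: v=16
G [α=-∞,β=-8]: v=16 after child 2 ≥ β → β-cutoff, skip 1
Root [α=-∞,β=+∞]: v=-8
Leaves evaluated: 14 of 17.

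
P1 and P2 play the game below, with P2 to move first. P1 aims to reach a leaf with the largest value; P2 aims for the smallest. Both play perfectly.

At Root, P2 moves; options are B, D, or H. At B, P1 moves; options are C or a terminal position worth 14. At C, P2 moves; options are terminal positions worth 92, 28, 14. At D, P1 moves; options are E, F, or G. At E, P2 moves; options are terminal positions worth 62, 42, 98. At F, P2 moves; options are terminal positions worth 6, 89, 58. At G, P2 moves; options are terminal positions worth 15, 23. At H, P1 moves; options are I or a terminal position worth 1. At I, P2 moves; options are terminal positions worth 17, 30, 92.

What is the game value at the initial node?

14

C (P2): min(92, 28, 14) = 14
B (P1): max(14, 14) = 14
E (P2): min(62, 42, 98) = 42
F (P2): min(6, 89, 58) = 6
G (P2): min(15, 23) = 15
D (P1): max(42, 6, 15) = 42
I (P2): min(17, 30, 92) = 17
H (P1): max(17, 1) = 17
Root (P2): min(14, 42, 17) = 14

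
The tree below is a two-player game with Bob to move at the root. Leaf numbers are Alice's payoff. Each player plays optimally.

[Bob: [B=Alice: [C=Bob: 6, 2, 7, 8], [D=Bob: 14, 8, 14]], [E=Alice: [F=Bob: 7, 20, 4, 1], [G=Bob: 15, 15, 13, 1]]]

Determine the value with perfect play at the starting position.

1

C (Bob): min(6, 2, 7, 8) = 2
D (Bob): min(14, 8, 14) = 8
B (Alice): max(2, 8) = 8
F (Bob): min(7, 20, 4, 1) = 1
G (Bob): min(15, 15, 13, 1) = 1
E (Alice): max(1, 1) = 1
Root (Bob): min(8, 1) = 1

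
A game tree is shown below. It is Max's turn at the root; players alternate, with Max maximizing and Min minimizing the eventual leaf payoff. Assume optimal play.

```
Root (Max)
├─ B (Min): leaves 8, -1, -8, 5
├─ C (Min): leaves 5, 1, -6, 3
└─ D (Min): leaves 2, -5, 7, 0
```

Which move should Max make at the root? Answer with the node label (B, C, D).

D

B (Min): min(8, -1, -8, 5) = -8
C (Min): min(5, 1, -6, 3) = -6
D (Min): min(2, -5, 7, 0) = -5
Root (Max): max(-8, -6, -5) = -5
Max picks the child with the highest value: D (value -5).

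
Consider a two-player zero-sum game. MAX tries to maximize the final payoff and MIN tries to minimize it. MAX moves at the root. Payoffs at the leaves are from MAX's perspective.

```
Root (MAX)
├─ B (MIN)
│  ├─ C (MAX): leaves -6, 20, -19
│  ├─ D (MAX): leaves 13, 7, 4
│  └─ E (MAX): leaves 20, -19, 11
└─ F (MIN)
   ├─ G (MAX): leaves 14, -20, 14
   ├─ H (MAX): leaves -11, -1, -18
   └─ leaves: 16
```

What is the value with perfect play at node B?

C: max(-6, 20, -19) = 20
D: max(13, 7, 4) = 13
E: max(20, -19, 11) = 20
B: min(20, 13, 20) = 13

13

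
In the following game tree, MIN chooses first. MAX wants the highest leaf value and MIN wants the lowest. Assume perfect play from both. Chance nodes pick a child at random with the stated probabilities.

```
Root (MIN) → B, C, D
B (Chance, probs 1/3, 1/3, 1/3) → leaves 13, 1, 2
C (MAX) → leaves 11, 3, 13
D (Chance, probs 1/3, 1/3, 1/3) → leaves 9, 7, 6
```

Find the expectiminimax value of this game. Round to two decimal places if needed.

B (Chance): 1/3·13 + 1/3·1 + 1/3·2 = 5.33
C (MAX): max(11, 3, 13) = 13
D (Chance): 1/3·9 + 1/3·7 + 1/3·6 = 7.33
Root (MIN): min(5.33, 13, 7.33) = 5.33

5.33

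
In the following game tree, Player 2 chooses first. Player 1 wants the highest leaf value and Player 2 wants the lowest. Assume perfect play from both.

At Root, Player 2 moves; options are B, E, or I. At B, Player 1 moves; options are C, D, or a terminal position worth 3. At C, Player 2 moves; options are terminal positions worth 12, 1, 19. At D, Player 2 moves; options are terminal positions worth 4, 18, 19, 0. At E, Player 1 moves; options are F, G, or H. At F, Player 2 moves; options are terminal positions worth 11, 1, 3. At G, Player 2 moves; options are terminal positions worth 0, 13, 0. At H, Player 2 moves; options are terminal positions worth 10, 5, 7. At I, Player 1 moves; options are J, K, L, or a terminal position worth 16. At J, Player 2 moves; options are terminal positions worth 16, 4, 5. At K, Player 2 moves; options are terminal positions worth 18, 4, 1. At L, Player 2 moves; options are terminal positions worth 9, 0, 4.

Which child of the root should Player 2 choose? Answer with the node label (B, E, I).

C (Player 2): min(12, 1, 19) = 1
D (Player 2): min(4, 18, 19, 0) = 0
B (Player 1): max(1, 0, 3) = 3
F (Player 2): min(11, 1, 3) = 1
G (Player 2): min(0, 13, 0) = 0
H (Player 2): min(10, 5, 7) = 5
E (Player 1): max(1, 0, 5) = 5
J (Player 2): min(16, 4, 5) = 4
K (Player 2): min(18, 4, 1) = 1
L (Player 2): min(9, 0, 4) = 0
I (Player 1): max(4, 1, 0, 16) = 16
Root (Player 2): min(3, 5, 16) = 3
Player 2 picks the child with the lowest value: B (value 3).

B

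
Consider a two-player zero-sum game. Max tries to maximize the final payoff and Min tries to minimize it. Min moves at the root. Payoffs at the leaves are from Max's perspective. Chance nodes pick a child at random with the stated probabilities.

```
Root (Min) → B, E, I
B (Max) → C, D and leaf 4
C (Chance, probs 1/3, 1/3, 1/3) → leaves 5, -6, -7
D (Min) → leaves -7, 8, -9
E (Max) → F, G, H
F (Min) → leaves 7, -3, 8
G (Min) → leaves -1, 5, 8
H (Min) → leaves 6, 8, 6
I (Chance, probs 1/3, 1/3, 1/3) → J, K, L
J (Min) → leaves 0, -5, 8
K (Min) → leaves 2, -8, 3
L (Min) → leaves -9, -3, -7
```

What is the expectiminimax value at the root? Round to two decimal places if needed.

-7.33

C (Chance): 1/3·5 + 1/3·-6 + 1/3·-7 = -2.67
D (Min): min(-7, 8, -9) = -9
B (Max): max(-2.67, -9, 4) = 4
F (Min): min(7, -3, 8) = -3
G (Min): min(-1, 5, 8) = -1
H (Min): min(6, 8, 6) = 6
E (Max): max(-3, -1, 6) = 6
J (Min): min(0, -5, 8) = -5
K (Min): min(2, -8, 3) = -8
L (Min): min(-9, -3, -7) = -9
I (Chance): 1/3·-5 + 1/3·-8 + 1/3·-9 = -7.33
Root (Min): min(4, 6, -7.33) = -7.33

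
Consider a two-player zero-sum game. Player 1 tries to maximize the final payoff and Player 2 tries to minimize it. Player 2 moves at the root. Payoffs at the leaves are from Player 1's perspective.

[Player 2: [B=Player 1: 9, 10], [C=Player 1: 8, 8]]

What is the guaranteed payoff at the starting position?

B (Player 1): max(9, 10) = 10
C (Player 1): max(8, 8) = 8
Root (Player 2): min(10, 8) = 8

8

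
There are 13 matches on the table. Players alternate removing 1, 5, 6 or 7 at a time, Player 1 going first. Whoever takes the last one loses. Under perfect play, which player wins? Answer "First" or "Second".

Second

Compute winning (W) and losing (L) positions by backward induction:
i:   0  1  2  3  4  5  6  7  8  9 10 11 12 13
     W  L  W  L  W  L  W  W  W  W  W  W  W  L
Position 13 is L, so the second player wins.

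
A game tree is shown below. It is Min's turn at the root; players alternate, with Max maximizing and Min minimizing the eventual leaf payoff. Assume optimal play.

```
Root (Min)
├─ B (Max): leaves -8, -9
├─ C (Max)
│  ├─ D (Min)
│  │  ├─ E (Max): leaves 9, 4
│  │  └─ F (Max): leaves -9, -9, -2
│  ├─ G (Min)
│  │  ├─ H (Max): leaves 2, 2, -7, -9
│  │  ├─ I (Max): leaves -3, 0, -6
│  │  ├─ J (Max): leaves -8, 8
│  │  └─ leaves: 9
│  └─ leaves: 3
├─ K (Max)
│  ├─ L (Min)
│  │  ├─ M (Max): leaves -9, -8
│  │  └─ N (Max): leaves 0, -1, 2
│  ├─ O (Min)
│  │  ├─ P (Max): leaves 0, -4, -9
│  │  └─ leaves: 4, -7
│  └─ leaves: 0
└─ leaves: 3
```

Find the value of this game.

B (Max): max(-8, -9) = -8
E (Max): max(9, 4) = 9
F (Max): max(-9, -9, -2) = -2
D (Min): min(9, -2) = -2
H (Max): max(2, 2, -7, -9) = 2
I (Max): max(-3, 0, -6) = 0
J (Max): max(-8, 8) = 8
G (Min): min(2, 0, 8, 9) = 0
C (Max): max(-2, 0, 3) = 3
M (Max): max(-9, -8) = -8
N (Max): max(0, -1, 2) = 2
L (Min): min(-8, 2) = -8
P (Max): max(0, -4, -9) = 0
O (Min): min(0, 4, -7) = -7
K (Max): max(-8, -7, 0) = 0
Root (Min): min(-8, 3, 0, 3) = -8

-8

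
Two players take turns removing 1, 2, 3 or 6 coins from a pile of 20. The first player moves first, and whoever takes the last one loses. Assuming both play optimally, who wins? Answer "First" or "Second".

First

Positions where the player to move wins (W) vs loses (L):
i:   0  1  2  3  4  5  6  7  8  9 10 11 12 13 14 15 16 17 18 19 20
     W  L  W  W  W  L  W  W  W  L  W  W  W  L  W  W  W  L  W  W  W
Position 20 is W, so the first player wins.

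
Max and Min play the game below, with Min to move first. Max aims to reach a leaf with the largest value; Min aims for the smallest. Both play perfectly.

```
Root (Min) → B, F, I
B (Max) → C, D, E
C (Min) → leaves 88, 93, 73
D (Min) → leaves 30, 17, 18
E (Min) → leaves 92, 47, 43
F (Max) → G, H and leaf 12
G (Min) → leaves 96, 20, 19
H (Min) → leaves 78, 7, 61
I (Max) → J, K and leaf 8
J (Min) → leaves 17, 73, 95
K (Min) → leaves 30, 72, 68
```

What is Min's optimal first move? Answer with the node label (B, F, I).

F

C (Min): min(88, 93, 73) = 73
D (Min): min(30, 17, 18) = 17
E (Min): min(92, 47, 43) = 43
B (Max): max(73, 17, 43) = 73
G (Min): min(96, 20, 19) = 19
H (Min): min(78, 7, 61) = 7
F (Max): max(19, 7, 12) = 19
J (Min): min(17, 73, 95) = 17
K (Min): min(30, 72, 68) = 30
I (Max): max(17, 30, 8) = 30
Root (Min): min(73, 19, 30) = 19
Min picks the child with the lowest value: F (value 19).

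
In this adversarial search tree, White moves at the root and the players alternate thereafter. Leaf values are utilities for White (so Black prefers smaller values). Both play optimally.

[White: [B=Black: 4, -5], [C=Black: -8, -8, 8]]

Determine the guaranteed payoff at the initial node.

-5

B (Black): min(4, -5) = -5
C (Black): min(-8, -8, 8) = -8
Root (White): max(-5, -8) = -5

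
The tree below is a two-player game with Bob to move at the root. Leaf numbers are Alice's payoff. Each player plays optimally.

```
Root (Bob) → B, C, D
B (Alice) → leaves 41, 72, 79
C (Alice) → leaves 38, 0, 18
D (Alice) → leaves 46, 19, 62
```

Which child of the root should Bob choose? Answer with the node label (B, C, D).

C

B (Alice): max(41, 72, 79) = 79
C (Alice): max(38, 0, 18) = 38
D (Alice): max(46, 19, 62) = 62
Root (Bob): min(79, 38, 62) = 38
Bob picks the child with the lowest value: C (value 38).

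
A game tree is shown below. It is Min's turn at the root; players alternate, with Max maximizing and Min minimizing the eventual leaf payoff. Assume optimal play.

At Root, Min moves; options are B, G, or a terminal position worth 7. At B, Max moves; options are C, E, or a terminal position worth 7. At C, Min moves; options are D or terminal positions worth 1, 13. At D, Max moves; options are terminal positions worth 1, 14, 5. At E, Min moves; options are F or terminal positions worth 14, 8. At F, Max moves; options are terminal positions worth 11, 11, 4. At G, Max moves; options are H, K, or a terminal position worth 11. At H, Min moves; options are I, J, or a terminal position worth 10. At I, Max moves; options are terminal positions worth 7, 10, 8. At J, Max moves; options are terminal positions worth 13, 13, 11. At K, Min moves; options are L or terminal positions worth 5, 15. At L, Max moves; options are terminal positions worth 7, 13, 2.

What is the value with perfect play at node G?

I: max(7, 10, 8) = 10
J: max(13, 13, 11) = 13
H: min(10, 13, 10) = 10
L: max(7, 13, 2) = 13
K: min(13, 5, 15) = 5
G: max(10, 5, 11) = 11

11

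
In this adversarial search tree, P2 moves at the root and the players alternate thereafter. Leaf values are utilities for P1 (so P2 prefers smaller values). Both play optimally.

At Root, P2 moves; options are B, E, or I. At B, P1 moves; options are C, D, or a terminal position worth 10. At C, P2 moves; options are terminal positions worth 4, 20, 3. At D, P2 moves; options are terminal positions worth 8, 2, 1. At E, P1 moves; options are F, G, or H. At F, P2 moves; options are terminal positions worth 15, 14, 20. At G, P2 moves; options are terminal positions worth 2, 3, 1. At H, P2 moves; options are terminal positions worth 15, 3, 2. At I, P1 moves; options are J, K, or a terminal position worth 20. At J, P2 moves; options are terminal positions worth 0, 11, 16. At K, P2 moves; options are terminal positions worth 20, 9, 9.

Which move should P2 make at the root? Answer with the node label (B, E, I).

C (P2): min(4, 20, 3) = 3
D (P2): min(8, 2, 1) = 1
B (P1): max(3, 1, 10) = 10
F (P2): min(15, 14, 20) = 14
G (P2): min(2, 3, 1) = 1
H (P2): min(15, 3, 2) = 2
E (P1): max(14, 1, 2) = 14
J (P2): min(0, 11, 16) = 0
K (P2): min(20, 9, 9) = 9
I (P1): max(0, 9, 20) = 20
Root (P2): min(10, 14, 20) = 10
P2 picks the child with the lowest value: B (value 10).

B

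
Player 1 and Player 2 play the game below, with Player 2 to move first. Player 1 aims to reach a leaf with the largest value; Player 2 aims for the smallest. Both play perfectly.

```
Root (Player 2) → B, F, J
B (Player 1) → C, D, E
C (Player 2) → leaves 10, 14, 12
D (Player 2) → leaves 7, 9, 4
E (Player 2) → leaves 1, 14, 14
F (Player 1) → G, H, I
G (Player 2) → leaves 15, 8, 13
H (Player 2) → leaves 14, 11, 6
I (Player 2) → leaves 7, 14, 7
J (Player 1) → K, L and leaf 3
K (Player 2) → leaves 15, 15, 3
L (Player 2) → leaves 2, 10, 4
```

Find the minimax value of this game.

3

C (Player 2): min(10, 14, 12) = 10
D (Player 2): min(7, 9, 4) = 4
E (Player 2): min(1, 14, 14) = 1
B (Player 1): max(10, 4, 1) = 10
G (Player 2): min(15, 8, 13) = 8
H (Player 2): min(14, 11, 6) = 6
I (Player 2): min(7, 14, 7) = 7
F (Player 1): max(8, 6, 7) = 8
K (Player 2): min(15, 15, 3) = 3
L (Player 2): min(2, 10, 4) = 2
J (Player 1): max(3, 2, 3) = 3
Root (Player 2): min(10, 8, 3) = 3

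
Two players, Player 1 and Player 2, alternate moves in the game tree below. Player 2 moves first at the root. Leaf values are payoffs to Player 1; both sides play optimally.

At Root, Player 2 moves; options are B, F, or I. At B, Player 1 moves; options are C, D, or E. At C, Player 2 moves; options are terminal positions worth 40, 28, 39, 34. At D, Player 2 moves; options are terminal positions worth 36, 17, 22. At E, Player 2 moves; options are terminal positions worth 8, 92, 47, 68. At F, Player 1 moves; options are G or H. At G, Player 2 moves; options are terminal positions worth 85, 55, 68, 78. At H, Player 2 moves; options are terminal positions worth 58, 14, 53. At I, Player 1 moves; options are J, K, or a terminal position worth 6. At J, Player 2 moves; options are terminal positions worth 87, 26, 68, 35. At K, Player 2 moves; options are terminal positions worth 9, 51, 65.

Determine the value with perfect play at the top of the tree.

26

C (Player 2): min(40, 28, 39, 34) = 28
D (Player 2): min(36, 17, 22) = 17
E (Player 2): min(8, 92, 47, 68) = 8
B (Player 1): max(28, 17, 8) = 28
G (Player 2): min(85, 55, 68, 78) = 55
H (Player 2): min(58, 14, 53) = 14
F (Player 1): max(55, 14) = 55
J (Player 2): min(87, 26, 68, 35) = 26
K (Player 2): min(9, 51, 65) = 9
I (Player 1): max(26, 9, 6) = 26
Root (Player 2): min(28, 55, 26) = 26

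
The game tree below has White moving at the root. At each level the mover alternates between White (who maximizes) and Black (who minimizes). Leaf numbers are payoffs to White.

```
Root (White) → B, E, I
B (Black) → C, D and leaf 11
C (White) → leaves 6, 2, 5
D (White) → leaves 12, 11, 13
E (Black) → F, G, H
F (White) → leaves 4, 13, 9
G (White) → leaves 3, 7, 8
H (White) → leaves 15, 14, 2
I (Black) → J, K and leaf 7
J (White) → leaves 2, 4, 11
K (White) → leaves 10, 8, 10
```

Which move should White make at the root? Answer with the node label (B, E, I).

E

C (White): max(6, 2, 5) = 6
D (White): max(12, 11, 13) = 13
B (Black): min(6, 13, 11) = 6
F (White): max(4, 13, 9) = 13
G (White): max(3, 7, 8) = 8
H (White): max(15, 14, 2) = 15
E (Black): min(13, 8, 15) = 8
J (White): max(2, 4, 11) = 11
K (White): max(10, 8, 10) = 10
I (Black): min(11, 10, 7) = 7
Root (White): max(6, 8, 7) = 8
White picks the child with the highest value: E (value 8).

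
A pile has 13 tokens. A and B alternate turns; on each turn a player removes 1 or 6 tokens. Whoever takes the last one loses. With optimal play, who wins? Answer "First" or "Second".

i:   0  1  2  3  4  5  6  7  8  9 10 11 12 13
     W  L  W  L  W  L  W  W  L  W  L  W  L  W
Position 13 is W, so the first player wins.

First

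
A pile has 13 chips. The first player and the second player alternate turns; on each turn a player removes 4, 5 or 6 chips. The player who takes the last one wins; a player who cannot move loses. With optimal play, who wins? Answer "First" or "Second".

Positions where the player to move wins (W) vs loses (L):
i:   0  1  2  3  4  5  6  7  8  9 10 11 12 13
     L  L  L  L  W  W  W  W  W  W  L  L  L  L
Position 13 is L, so the second player wins.

Second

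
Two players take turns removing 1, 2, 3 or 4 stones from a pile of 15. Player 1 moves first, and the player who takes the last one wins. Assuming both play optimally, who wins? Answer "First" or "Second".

Positions where the player to move wins (W) vs loses (L):
i:   0  1  2  3  4  5  6  7  8  9 10 11 12 13 14 15
     L  W  W  W  W  L  W  W  W  W  L  W  W  W  W  L
Position 15 is L, so the second player wins.

Second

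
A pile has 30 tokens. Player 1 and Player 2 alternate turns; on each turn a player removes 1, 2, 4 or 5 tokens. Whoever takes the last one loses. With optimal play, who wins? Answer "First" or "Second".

i:   0  1  2  3  4  5  6  7  8  9 10 11 12 13 14 15 16 17 18 19 20 21 22 23 24 25 26 27 28 29 30
     W  L  W  W  L  W  W  L  W  W  L  W  W  L  W  W  L  W  W  L  W  W  L  W  W  L  W  W  L  W  W
Position 30 is W, so the first player wins.

First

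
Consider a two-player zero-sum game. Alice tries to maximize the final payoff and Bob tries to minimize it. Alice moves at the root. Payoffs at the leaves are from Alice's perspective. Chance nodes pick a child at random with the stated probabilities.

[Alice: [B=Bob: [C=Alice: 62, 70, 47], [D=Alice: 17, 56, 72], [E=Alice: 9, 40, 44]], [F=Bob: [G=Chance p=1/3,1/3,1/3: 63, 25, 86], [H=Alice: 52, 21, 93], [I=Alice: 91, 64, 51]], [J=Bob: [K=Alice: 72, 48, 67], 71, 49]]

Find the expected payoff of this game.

C (Alice): max(62, 70, 47) = 70
D (Alice): max(17, 56, 72) = 72
E (Alice): max(9, 40, 44) = 44
B (Bob): min(70, 72, 44) = 44
G (Chance): 1/3·63 + 1/3·25 + 1/3·86 = 58
H (Alice): max(52, 21, 93) = 93
I (Alice): max(91, 64, 51) = 91
F (Bob): min(58, 93, 91) = 58
K (Alice): max(72, 48, 67) = 72
J (Bob): min(72, 71, 49) = 49
Root (Alice): max(44, 58, 49) = 58

58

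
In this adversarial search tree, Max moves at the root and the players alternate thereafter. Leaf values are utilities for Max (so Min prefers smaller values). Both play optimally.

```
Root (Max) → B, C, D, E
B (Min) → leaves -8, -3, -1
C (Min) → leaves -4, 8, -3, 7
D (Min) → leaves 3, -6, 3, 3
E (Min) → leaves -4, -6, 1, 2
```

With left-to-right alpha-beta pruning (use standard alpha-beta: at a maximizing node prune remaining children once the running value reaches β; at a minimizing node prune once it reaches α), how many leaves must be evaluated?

B [α=-∞,β=+∞]: v=-8
C [α=-8,β=+∞]: v=-4
D [α=-4,β=+∞]: v=-6 after child 2 ≤ α → α-cutoff, skip 2
E [α=-4,β=+∞]: v=-4 after child 1 ≤ α → α-cutoff, skip 3
Root [α=-∞,β=+∞]: v=-4
Leaves evaluated: 10 of 15.

10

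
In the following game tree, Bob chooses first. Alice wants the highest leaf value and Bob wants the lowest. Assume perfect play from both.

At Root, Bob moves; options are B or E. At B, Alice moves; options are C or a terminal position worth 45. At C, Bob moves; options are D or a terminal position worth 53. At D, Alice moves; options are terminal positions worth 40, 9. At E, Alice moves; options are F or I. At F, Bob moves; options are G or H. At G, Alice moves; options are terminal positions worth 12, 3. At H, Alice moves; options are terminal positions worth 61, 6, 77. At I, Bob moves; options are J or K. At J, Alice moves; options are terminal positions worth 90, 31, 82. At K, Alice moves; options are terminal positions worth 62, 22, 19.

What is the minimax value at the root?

D (Alice): max(40, 9) = 40
C (Bob): min(40, 53) = 40
B (Alice): max(40, 45) = 45
G (Alice): max(12, 3) = 12
H (Alice): max(61, 6, 77) = 77
F (Bob): min(12, 77) = 12
J (Alice): max(90, 31, 82) = 90
K (Alice): max(62, 22, 19) = 62
I (Bob): min(90, 62) = 62
E (Alice): max(12, 62) = 62
Root (Bob): min(45, 62) = 45

45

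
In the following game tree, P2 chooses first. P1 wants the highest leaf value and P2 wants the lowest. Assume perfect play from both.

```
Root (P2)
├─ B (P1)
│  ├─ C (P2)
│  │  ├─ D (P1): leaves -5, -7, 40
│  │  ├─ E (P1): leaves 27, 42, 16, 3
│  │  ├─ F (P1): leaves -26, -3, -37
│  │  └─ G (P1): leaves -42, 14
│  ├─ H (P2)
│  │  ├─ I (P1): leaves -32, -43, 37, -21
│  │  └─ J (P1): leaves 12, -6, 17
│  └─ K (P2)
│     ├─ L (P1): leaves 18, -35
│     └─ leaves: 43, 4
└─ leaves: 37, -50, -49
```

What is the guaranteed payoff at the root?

D (P1): max(-5, -7, 40) = 40
E (P1): max(27, 42, 16, 3) = 42
F (P1): max(-26, -3, -37) = -3
G (P1): max(-42, 14) = 14
C (P2): min(40, 42, -3, 14) = -3
I (P1): max(-32, -43, 37, -21) = 37
J (P1): max(12, -6, 17) = 17
H (P2): min(37, 17) = 17
L (P1): max(18, -35) = 18
K (P2): min(18, 43, 4) = 4
B (P1): max(-3, 17, 4) = 17
Root (P2): min(17, 37, -50, -49) = -50

-50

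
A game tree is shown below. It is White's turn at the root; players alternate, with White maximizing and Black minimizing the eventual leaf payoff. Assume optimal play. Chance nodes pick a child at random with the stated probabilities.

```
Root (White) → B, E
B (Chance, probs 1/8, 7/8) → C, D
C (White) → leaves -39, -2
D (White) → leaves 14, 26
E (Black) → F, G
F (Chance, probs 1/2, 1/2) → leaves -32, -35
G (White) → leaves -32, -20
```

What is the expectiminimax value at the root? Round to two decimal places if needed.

22.5

C (White): max(-39, -2) = -2
D (White): max(14, 26) = 26
B (Chance): 1/8·-2 + 7/8·26 = 22.5
F (Chance): 1/2·-32 + 1/2·-35 = -33.5
G (White): max(-32, -20) = -20
E (Black): min(-33.5, -20) = -33.5
Root (White): max(22.5, -33.5) = 22.5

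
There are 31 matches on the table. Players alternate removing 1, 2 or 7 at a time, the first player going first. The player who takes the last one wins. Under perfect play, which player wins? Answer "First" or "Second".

Mark each pile size as W (mover wins) or L (mover loses):
i:   0  1  2  3  4  5  6  7  8  9 10 11 12 13 14 15 16 17 18 19 20 21 22 23 24 25 26 27 28 29 30 31
     L  W  W  L  W  W  L  W  W  L  W  W  L  W  W  L  W  W  L  W  W  L  W  W  L  W  W  L  W  W  L  W
Position 31 is W, so the first player wins.

First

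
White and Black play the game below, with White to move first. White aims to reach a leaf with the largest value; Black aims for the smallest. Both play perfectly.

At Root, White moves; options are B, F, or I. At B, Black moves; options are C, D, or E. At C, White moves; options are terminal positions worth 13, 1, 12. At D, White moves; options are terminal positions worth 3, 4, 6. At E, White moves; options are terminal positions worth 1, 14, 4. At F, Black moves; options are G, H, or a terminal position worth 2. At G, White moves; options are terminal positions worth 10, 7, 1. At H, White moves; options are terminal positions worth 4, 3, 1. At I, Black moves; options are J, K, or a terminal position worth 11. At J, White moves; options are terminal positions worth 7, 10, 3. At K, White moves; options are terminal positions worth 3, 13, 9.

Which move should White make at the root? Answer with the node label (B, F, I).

I

C (White): max(13, 1, 12) = 13
D (White): max(3, 4, 6) = 6
E (White): max(1, 14, 4) = 14
B (Black): min(13, 6, 14) = 6
G (White): max(10, 7, 1) = 10
H (White): max(4, 3, 1) = 4
F (Black): min(10, 4, 2) = 2
J (White): max(7, 10, 3) = 10
K (White): max(3, 13, 9) = 13
I (Black): min(10, 13, 11) = 10
Root (White): max(6, 2, 10) = 10
White picks the child with the highest value: I (value 10).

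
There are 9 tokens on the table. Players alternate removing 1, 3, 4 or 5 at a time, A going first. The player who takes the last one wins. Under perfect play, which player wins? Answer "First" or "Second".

Compute winning (W) and losing (L) positions by backward induction:
i:   0  1  2  3  4  5  6  7  8  9
     L  W  L  W  W  W  W  W  L  W
Position 9 is W, so the first player wins.

First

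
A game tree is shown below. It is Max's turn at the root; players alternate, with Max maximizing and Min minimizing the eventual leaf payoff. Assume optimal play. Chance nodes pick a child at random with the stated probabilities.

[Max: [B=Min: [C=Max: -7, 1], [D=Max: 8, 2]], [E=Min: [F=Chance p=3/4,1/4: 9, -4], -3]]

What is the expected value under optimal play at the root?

C (Max): max(-7, 1) = 1
D (Max): max(8, 2) = 8
B (Min): min(1, 8) = 1
F (Chance): 3/4·9 + 1/4·-4 = 5.75
E (Min): min(5.75, -3) = -3
Root (Max): max(1, -3) = 1

1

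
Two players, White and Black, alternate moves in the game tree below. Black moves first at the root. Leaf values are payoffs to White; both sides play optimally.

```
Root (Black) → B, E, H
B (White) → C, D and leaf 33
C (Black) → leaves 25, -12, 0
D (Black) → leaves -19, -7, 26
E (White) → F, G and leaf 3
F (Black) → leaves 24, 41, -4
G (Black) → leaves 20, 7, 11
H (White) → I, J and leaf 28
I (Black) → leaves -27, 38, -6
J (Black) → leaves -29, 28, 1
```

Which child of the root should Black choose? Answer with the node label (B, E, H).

E

C (Black): min(25, -12, 0) = -12
D (Black): min(-19, -7, 26) = -19
B (White): max(-12, -19, 33) = 33
F (Black): min(24, 41, -4) = -4
G (Black): min(20, 7, 11) = 7
E (White): max(-4, 7, 3) = 7
I (Black): min(-27, 38, -6) = -27
J (Black): min(-29, 28, 1) = -29
H (White): max(-27, -29, 28) = 28
Root (Black): min(33, 7, 28) = 7
Black picks the child with the lowest value: E (value 7).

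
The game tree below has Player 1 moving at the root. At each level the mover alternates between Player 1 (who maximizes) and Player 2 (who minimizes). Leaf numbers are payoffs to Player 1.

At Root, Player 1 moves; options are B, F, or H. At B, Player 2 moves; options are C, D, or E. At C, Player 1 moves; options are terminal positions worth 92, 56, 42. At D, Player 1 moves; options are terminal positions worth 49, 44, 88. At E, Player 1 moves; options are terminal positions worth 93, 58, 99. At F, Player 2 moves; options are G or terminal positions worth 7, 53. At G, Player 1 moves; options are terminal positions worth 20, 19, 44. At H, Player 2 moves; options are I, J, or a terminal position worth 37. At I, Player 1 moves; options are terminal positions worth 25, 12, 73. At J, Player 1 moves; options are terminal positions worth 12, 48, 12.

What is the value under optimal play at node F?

G: max(20, 19, 44) = 44
F: min(44, 7, 53) = 7

7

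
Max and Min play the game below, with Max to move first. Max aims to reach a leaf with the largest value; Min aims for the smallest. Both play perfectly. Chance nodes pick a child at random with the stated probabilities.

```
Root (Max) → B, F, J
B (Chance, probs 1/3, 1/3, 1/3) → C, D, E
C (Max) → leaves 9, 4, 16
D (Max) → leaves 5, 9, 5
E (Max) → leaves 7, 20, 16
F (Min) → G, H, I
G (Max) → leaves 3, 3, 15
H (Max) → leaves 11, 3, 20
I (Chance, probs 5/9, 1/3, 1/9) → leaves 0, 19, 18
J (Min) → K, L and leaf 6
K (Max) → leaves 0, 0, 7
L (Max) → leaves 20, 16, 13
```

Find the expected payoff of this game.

15

C (Max): max(9, 4, 16) = 16
D (Max): max(5, 9, 5) = 9
E (Max): max(7, 20, 16) = 20
B (Chance): 1/3·16 + 1/3·9 + 1/3·20 = 15
G (Max): max(3, 3, 15) = 15
H (Max): max(11, 3, 20) = 20
I (Chance): 5/9·0 + 1/3·19 + 1/9·18 = 8.33
F (Min): min(15, 20, 8.33) = 8.33
K (Max): max(0, 0, 7) = 7
L (Max): max(20, 16, 13) = 20
J (Min): min(7, 20, 6) = 6
Root (Max): max(15, 8.33, 6) = 15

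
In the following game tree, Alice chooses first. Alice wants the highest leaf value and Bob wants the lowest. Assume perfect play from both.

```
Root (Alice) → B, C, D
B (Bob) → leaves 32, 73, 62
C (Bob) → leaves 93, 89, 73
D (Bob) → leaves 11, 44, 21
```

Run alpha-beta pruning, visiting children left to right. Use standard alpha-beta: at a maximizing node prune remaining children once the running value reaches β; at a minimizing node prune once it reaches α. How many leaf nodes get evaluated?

7

B [α=-∞,β=+∞]: v=32
C [α=32,β=+∞]: v=73
D [α=73,β=+∞]: v=11 after child 1 ≤ α → α-cutoff, skip 2
Root [α=-∞,β=+∞]: v=73
Leaves evaluated: 7 of 9.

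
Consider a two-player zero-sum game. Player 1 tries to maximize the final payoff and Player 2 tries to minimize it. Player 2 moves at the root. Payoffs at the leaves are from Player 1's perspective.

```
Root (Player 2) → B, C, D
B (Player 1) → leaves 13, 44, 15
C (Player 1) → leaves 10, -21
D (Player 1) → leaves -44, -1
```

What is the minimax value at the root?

B (Player 1): max(13, 44, 15) = 44
C (Player 1): max(10, -21) = 10
D (Player 1): max(-44, -1) = -1
Root (Player 2): min(44, 10, -1) = -1

-1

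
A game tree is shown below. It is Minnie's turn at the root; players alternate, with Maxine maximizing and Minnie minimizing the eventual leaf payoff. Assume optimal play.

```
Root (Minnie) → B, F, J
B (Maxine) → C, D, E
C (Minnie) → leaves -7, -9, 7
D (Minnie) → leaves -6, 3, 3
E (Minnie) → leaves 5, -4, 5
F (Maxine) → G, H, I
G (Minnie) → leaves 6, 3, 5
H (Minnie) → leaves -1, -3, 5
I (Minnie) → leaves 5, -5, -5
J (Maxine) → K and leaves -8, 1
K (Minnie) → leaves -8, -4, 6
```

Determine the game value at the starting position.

C (Minnie): min(-7, -9, 7) = -9
D (Minnie): min(-6, 3, 3) = -6
E (Minnie): min(5, -4, 5) = -4
B (Maxine): max(-9, -6, -4) = -4
G (Minnie): min(6, 3, 5) = 3
H (Minnie): min(-1, -3, 5) = -3
I (Minnie): min(5, -5, -5) = -5
F (Maxine): max(3, -3, -5) = 3
K (Minnie): min(-8, -4, 6) = -8
J (Maxine): max(-8, -8, 1) = 1
Root (Minnie): min(-4, 3, 1) = -4

-4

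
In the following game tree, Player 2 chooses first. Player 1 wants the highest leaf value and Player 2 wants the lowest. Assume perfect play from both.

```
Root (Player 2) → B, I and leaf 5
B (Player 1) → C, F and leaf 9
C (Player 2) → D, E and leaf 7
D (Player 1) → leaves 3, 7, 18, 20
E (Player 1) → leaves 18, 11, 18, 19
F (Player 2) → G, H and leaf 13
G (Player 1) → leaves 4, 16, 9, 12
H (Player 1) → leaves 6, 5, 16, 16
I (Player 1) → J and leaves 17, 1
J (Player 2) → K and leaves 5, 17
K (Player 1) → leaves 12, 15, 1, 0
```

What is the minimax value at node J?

5

K: max(12, 15, 1, 0) = 15
J: min(15, 5, 17) = 5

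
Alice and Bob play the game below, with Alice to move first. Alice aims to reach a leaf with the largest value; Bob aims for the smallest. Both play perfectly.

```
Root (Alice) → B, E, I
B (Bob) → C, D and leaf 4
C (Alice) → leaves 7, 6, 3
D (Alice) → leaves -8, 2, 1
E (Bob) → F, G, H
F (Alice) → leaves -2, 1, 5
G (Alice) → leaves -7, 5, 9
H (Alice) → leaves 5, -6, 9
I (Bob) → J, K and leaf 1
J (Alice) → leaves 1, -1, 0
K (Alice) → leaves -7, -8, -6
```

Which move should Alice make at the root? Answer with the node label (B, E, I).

E

C (Alice): max(7, 6, 3) = 7
D (Alice): max(-8, 2, 1) = 2
B (Bob): min(7, 2, 4) = 2
F (Alice): max(-2, 1, 5) = 5
G (Alice): max(-7, 5, 9) = 9
H (Alice): max(5, -6, 9) = 9
E (Bob): min(5, 9, 9) = 5
J (Alice): max(1, -1, 0) = 1
K (Alice): max(-7, -8, -6) = -6
I (Bob): min(1, -6, 1) = -6
Root (Alice): max(2, 5, -6) = 5
Alice picks the child with the highest value: E (value 5).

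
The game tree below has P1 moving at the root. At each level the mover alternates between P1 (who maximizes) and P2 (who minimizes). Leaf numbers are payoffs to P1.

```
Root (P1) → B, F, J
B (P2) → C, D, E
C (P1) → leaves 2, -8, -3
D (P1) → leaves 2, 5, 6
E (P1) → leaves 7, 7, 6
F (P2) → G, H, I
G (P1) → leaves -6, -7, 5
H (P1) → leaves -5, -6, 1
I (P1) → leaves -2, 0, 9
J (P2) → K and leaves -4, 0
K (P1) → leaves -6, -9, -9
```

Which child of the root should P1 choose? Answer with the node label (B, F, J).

B

C (P1): max(2, -8, -3) = 2
D (P1): max(2, 5, 6) = 6
E (P1): max(7, 7, 6) = 7
B (P2): min(2, 6, 7) = 2
G (P1): max(-6, -7, 5) = 5
H (P1): max(-5, -6, 1) = 1
I (P1): max(-2, 0, 9) = 9
F (P2): min(5, 1, 9) = 1
K (P1): max(-6, -9, -9) = -6
J (P2): min(-6, -4, 0) = -6
Root (P1): max(2, 1, -6) = 2
P1 picks the child with the highest value: B (value 2).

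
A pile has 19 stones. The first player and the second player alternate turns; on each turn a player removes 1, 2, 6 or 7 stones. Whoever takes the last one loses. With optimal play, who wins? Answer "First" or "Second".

i:   0  1  2  3  4  5  6  7  8  9 10 11 12 13 14 15 16 17 18 19
     W  L  W  W  L  W  W  W  W  L  W  W  L  W  W  W  W  L  W  W
Position 19 is W, so the first player wins.

First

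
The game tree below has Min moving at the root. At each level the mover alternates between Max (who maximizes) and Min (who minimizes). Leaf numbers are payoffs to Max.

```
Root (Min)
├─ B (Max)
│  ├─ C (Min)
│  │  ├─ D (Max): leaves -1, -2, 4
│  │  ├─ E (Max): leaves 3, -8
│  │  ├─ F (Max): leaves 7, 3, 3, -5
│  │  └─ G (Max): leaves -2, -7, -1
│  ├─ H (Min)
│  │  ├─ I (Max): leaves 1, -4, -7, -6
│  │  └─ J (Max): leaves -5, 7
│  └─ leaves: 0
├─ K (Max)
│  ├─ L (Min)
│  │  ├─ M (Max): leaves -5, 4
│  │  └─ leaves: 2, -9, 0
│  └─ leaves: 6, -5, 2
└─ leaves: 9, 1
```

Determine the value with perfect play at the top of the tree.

1

D (Max): max(-1, -2, 4) = 4
E (Max): max(3, -8) = 3
F (Max): max(7, 3, 3, -5) = 7
G (Max): max(-2, -7, -1) = -1
C (Min): min(4, 3, 7, -1) = -1
I (Max): max(1, -4, -7, -6) = 1
J (Max): max(-5, 7) = 7
H (Min): min(1, 7) = 1
B (Max): max(-1, 1, 0) = 1
M (Max): max(-5, 4) = 4
L (Min): min(4, 2, -9, 0) = -9
K (Max): max(-9, 6, -5, 2) = 6
Root (Min): min(1, 6, 9, 1) = 1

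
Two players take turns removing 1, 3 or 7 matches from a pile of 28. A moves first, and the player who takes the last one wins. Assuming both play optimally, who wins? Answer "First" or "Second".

W/L table (W = player to move can force a win):
i:   0  1  2  3  4  5  6  7  8  9 10 11 12 13 14 15 16 17 18 19 20 21 22 23 24 25 26 27 28
     L  W  L  W  L  W  L  W  L  W  L  W  L  W  L  W  L  W  L  W  L  W  L  W  L  W  L  W  L
Position 28 is L, so the second player wins.

Second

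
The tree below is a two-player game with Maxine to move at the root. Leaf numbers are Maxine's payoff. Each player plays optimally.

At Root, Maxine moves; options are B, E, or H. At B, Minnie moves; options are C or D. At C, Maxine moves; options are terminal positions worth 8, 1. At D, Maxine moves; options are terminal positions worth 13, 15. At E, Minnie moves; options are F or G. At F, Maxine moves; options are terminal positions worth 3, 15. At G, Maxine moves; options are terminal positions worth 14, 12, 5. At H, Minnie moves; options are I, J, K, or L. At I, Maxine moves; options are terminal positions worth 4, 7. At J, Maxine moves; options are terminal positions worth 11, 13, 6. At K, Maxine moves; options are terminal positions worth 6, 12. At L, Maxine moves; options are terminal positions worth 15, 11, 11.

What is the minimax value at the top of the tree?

14

C (Maxine): max(8, 1) = 8
D (Maxine): max(13, 15) = 15
B (Minnie): min(8, 15) = 8
F (Maxine): max(3, 15) = 15
G (Maxine): max(14, 12, 5) = 14
E (Minnie): min(15, 14) = 14
I (Maxine): max(4, 7) = 7
J (Maxine): max(11, 13, 6) = 13
K (Maxine): max(6, 12) = 12
L (Maxine): max(15, 11, 11) = 15
H (Minnie): min(7, 13, 12, 15) = 7
Root (Maxine): max(8, 14, 7) = 14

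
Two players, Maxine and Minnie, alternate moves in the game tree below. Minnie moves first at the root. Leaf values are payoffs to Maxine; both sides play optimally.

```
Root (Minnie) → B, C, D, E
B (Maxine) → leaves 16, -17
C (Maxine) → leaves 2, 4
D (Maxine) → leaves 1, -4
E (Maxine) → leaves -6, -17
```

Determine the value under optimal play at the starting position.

-6

B (Maxine): max(16, -17) = 16
C (Maxine): max(2, 4) = 4
D (Maxine): max(1, -4) = 1
E (Maxine): max(-6, -17) = -6
Root (Minnie): min(16, 4, 1, -6) = -6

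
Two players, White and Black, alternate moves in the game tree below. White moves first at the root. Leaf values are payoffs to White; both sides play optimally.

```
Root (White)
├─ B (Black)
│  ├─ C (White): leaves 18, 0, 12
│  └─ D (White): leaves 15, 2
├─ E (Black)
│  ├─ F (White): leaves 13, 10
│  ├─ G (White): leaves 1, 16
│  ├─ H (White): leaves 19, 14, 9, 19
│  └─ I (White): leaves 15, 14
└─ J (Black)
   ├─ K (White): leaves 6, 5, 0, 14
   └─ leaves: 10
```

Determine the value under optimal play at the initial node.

C (White): max(18, 0, 12) = 18
D (White): max(15, 2) = 15
B (Black): min(18, 15) = 15
F (White): max(13, 10) = 13
G (White): max(1, 16) = 16
H (White): max(19, 14, 9, 19) = 19
I (White): max(15, 14) = 15
E (Black): min(13, 16, 19, 15) = 13
K (White): max(6, 5, 0, 14) = 14
J (Black): min(14, 10) = 10
Root (White): max(15, 13, 10) = 15

15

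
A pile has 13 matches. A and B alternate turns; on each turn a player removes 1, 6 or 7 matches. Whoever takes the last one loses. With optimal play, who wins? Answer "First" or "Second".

Second

Compute winning (W) and losing (L) positions by backward induction:
i:   0  1  2  3  4  5  6  7  8  9 10 11 12 13
     W  L  W  L  W  L  W  W  W  W  W  W  W  L
Position 13 is L, so the second player wins.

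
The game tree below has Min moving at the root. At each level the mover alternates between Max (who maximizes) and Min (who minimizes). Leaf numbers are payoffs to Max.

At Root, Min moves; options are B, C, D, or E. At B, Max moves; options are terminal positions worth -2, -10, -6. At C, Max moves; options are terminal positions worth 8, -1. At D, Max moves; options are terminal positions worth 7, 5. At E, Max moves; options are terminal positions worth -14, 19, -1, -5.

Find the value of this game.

B (Max): max(-2, -10, -6) = -2
C (Max): max(8, -1) = 8
D (Max): max(7, 5) = 7
E (Max): max(-14, 19, -1, -5) = 19
Root (Min): min(-2, 8, 7, 19) = -2

-2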